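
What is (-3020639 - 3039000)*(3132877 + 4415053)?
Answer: -45737730997270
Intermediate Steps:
(-3020639 - 3039000)*(3132877 + 4415053) = -6059639*7547930 = -45737730997270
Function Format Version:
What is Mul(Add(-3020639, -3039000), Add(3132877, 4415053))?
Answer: -45737730997270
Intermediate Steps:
Mul(Add(-3020639, -3039000), Add(3132877, 4415053)) = Mul(-6059639, 7547930) = -45737730997270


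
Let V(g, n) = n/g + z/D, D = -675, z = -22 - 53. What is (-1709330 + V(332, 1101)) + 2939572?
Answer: 3675973337/2988 ≈ 1.2302e+6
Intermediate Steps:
z = -75
V(g, n) = ⅑ + n/g (V(g, n) = n/g - 75/(-675) = n/g - 75*(-1/675) = n/g + ⅑ = ⅑ + n/g)
(-1709330 + V(332, 1101)) + 2939572 = (-1709330 + (1101 + (⅑)*332)/332) + 2939572 = (-1709330 + (1101 + 332/9)/332) + 2939572 = (-1709330 + (1/332)*(10241/9)) + 2939572 = (-1709330 + 10241/2988) + 2939572 = -5107467799/2988 + 2939572 = 3675973337/2988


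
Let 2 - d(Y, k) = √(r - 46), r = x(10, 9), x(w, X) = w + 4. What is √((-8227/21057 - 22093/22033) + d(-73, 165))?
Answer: √(130564480172553570 - 860994256724608644*I*√2)/463948881 ≈ 1.7742 - 1.5942*I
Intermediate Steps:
x(w, X) = 4 + w
r = 14 (r = 4 + 10 = 14)
d(Y, k) = 2 - 4*I*√2 (d(Y, k) = 2 - √(14 - 46) = 2 - √(-32) = 2 - 4*I*√2)
√((-8227/21057 - 22093/22033) + d(-73, 165)) = √((-8227/21057 - 22093/22033) + (2 - 4*I*√2)) = √(-646477792/463948881 + (2 - 4*I*√2)) = √(281419970/463948881 - 4*I*√2)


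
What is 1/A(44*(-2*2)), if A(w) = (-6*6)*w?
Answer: 1/6336 ≈ 0.00015783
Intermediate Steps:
A(w) = -36*w
1/A(44*(-2*2)) = 1/(-1584*(-2*2)) = 1/(-1584*(-4)) = 1/(-36*(-176)) = 1/6336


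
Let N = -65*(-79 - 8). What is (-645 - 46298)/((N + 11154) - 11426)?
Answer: -46943/5383 ≈ -8.7206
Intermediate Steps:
N = 5655 (N = -65*(-87) = 5655)
(-645 - 46298)/((N + 11154) - 11426) = (-645 - 46298)/((5655 + 11154) - 11426) = -46943/(16809 - 11426) = -46943/5383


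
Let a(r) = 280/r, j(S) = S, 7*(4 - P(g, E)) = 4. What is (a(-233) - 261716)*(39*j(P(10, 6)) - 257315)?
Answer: 15682942578436/233 ≈ 6.7309e+10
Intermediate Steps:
P(g, E) = 24/7 (P(g, E) = 4 - ⅐*4 = 4 - 4/7 = 24/7)
(a(-233) - 261716)*(39*j(P(10, 6)) - 257315) = (280/(-233) - 261716)*(39*(24/7) - 257315) = (280*(-1/233) - 261716)*(936/7 - 257315) = (-280/233 - 261716)*(-1800269/7) = -60980108/233*(-1800269/7) = 15682942578436/233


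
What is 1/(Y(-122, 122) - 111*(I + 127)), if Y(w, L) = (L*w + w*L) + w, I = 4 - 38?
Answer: -1/40213 ≈ -2.4868e-5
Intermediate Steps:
I = -34
Y(w, L) = w + 2*L*w (Y(w, L) = (L*w + L*w) + w = 2*L*w + w = w + 2*L*w)
1/(Y(-122, 122) - 111*(I + 127)) = 1/(-122*(1 + 2*122) - 111*(-34 + 127)) = 1/(-122*(1 + 244) - 111*93) = 1/(-122*245 - 10323) = 1/(-29890 - 10323) = 1/(-40213) = -1/40213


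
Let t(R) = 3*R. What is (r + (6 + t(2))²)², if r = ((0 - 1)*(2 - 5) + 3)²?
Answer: 32400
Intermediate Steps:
r = 36 (r = (-1*(-3) + 3)² = (3 + 3)² = 6² = 36)
(r + (6 + t(2))²)² = (36 + (6 + 3*2)²)² = (36 + (6 + 6)²)² = (36 + 12²)² = (36 + 144)² = 180² = 32400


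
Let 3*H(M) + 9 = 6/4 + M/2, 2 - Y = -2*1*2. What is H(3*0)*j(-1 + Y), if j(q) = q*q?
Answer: -125/2 ≈ -62.500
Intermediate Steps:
Y = 6 (Y = 2 - (-2*1)*2 = 2 - (-2)*2 = 2 - 1*(-4) = 2 + 4 = 6)
H(M) = -5/2 + M/6 (H(M) = -3 + (6/4 + M/2)/3 = -3 + (6*(¼) + M*(½))/3 = -3 + (3/2 + M/2)/3 = -3 + (½ + M/6) = -5/2 + M/6)
j(q) = q²
H(3*0)*j(-1 + Y) = (-5/2 + (3*0)/6)*(-1 + 6)² = (-5/2 + (⅙)*0)*5² = (-5/2 + 0)*25 = -5/2*25 = -125/2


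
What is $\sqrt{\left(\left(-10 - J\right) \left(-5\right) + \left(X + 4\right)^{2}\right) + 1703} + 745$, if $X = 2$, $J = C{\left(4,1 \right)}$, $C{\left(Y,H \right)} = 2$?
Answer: $745 + \sqrt{1799} \approx 787.42$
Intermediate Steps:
$J = 2$
$\sqrt{\left(\left(-10 - J\right) \left(-5\right) + \left(X + 4\right)^{2}\right) + 1703} + 745 = \sqrt{\left(\left(-10 - 2\right) \left(-5\right) + \left(2 + 4\right)^{2}\right) + 1703} + 745 = \sqrt{\left(\left(-10 - 2\right) \left(-5\right) + 6^{2}\right) + 1703} + 745 = \sqrt{\left(\left(-12\right) \left(-5\right) + 36\right) + 1703} + 745 = \sqrt{\left(60 + 36\right) + 1703} + 745 = \sqrt{96 + 1703} + 745 = \sqrt{1799} + 745 = 745 + \sqrt{1799}$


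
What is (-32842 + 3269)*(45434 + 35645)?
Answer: -2397749267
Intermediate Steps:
(-32842 + 3269)*(45434 + 35645) = -29573*81079 = -2397749267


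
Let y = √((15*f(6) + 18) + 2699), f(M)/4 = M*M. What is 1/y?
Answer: √4877/4877 ≈ 0.014319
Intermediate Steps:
f(M) = 4*M² (f(M) = 4*(M*M) = 4*M²)
y = √4877 (y = √((15*(4*6²) + 18) + 2699) = √((15*(4*36) + 18) + 2699) = √((15*144 + 18) + 2699) = √((2160 + 18) + 2699) = √(2178 + 2699) = √4877 ≈ 69.836)
1/y = 1/(√4877) = √4877/4877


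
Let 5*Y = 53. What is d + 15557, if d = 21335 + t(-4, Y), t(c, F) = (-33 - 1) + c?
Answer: 36854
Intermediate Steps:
Y = 53/5 (Y = (⅕)*53 = 53/5 ≈ 10.600)
t(c, F) = -34 + c
d = 21297 (d = 21335 + (-34 - 4) = 21335 - 38 = 21297)
d + 15557 = 21297 + 15557 = 36854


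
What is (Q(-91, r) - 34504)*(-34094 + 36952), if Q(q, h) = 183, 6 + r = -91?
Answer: -98089418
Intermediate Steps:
r = -97 (r = -6 - 91 = -97)
(Q(-91, r) - 34504)*(-34094 + 36952) = (183 - 34504)*(-34094 + 36952) = -34321*2858 = -98089418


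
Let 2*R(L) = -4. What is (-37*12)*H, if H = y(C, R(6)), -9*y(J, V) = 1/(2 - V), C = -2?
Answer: 37/3 ≈ 12.333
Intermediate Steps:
R(L) = -2 (R(L) = (½)*(-4) = -2)
y(J, V) = -1/(9*(2 - V))
H = -1/36 (H = 1/(9*(-2 - 2)) = (⅑)/(-4) = (⅑)*(-¼) = -1/36 ≈ -0.027778)
(-37*12)*H = -37*12*(-1/36) = -444*(-1/36) = 37/3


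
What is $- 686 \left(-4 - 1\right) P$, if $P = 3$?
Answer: $10290$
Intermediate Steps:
$- 686 \left(-4 - 1\right) P = - 686 \left(-4 - 1\right) 3 = - 686 \left(\left(-5\right) 3\right) = \left(-686\right) \left(-15\right) = 10290$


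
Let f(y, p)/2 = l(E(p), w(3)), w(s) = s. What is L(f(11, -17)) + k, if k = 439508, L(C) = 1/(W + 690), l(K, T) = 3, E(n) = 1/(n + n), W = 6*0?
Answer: 303260521/690 ≈ 4.3951e+5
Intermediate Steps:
W = 0
E(n) = 1/(2*n)
f(y, p) = 6 (f(y, p) = 2*3 = 6)
L(C) = 1/690 (L(C) = 1/(0 + 690) = 1/690)
L(f(11, -17)) + k = 1/690 + 439508 = 303260521/690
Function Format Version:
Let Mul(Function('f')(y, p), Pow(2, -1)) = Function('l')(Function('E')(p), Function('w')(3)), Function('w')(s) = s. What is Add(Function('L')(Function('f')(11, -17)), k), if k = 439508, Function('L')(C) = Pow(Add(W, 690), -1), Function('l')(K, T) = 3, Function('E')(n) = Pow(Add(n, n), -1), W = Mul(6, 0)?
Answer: Rational(303260521, 690) ≈ 4.3951e+5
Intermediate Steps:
W = 0
Function('E')(n) = Mul(Rational(1, 2), Pow(n, -1)) (Function('E')(n) = Pow(Mul(2, n), -1) = Mul(Rational(1, 2), Pow(n, -1)))
Function('f')(y, p) = 6 (Function('f')(y, p) = Mul(2, 3) = 6)
Function('L')(C) = Rational(1, 690) (Function('L')(C) = Pow(Add(0, 690), -1) = Pow(690, -1) = Rational(1, 690))
Add(Function('L')(Function('f')(11, -17)), k) = Add(Rational(1, 690), 439508) = Rational(303260521, 690)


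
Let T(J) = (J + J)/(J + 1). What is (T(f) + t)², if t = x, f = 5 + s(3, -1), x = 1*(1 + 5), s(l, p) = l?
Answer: 4900/81 ≈ 60.494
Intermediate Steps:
x = 6 (x = 1*6 = 6)
f = 8 (f = 5 + 3 = 8)
t = 6
T(J) = 2*J/(1 + J) (T(J) = (2*J)/(1 + J) = 2*J/(1 + J))
(T(f) + t)² = (2*8/(1 + 8) + 6)² = (2*8/9 + 6)² = (2*8*(⅑) + 6)² = (16/9 + 6)² = (70/9)² = 4900/81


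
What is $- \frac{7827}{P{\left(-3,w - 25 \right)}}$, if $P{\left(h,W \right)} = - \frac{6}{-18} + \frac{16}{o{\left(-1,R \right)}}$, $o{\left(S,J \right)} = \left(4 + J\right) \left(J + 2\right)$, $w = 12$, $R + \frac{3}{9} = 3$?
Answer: $- \frac{821835}{89} \approx -9234.1$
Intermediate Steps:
$R = \frac{8}{3}$ ($R = - \frac{1}{3} + 3 = \frac{8}{3} \approx 2.6667$)
$o{\left(S,J \right)} = \left(2 + J\right) \left(4 + J\right)$ ($o{\left(S,J \right)} = \left(4 + J\right) \left(2 + J\right) = \left(2 + J\right) \left(4 + J\right)$)
$P{\left(h,W \right)} = \frac{89}{105}$ ($P{\left(h,W \right)} = - \frac{6}{-18} + \frac{16}{8 + \left(\frac{8}{3}\right)^{2} + 6 \cdot \frac{8}{3}} = \left(-6\right) \left(- \frac{1}{18}\right) + \frac{16}{8 + \frac{64}{9} + 16} = \frac{1}{3} + \frac{16}{\frac{280}{9}} = \frac{1}{3} + 16 \cdot \frac{9}{280} = \frac{1}{3} + \frac{18}{35} = \frac{89}{105}$)
$- \frac{7827}{P{\left(-3,w - 25 \right)}} = - \frac{7827}{\frac{89}{105}} = \left(-7827\right) \frac{105}{89} = - \frac{821835}{89}$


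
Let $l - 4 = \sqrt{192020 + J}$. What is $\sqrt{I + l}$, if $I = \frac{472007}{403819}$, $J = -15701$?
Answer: $\frac{\sqrt{842884533777 + 489209354283 \sqrt{19591}}}{403819} \approx 20.617$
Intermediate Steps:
$I = \frac{472007}{403819}$ ($I = 472007 \cdot \frac{1}{403819} = \frac{472007}{403819} \approx 1.1689$)
$l = 4 + 3 \sqrt{19591}$ ($l = 4 + \sqrt{192020 - 15701} = 4 + \sqrt{176319} = 4 + 3 \sqrt{19591} \approx 423.9$)
$\sqrt{I + l} = \sqrt{\frac{472007}{403819} + \left(4 + 3 \sqrt{19591}\right)} = \sqrt{\frac{2087283}{403819} + 3 \sqrt{19591}}$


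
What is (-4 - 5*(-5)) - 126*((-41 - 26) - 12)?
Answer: 9975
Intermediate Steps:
(-4 - 5*(-5)) - 126*((-41 - 26) - 12) = (-4 + 25) - 126*(-67 - 12) = 21 - 126*(-79) = 21 + 9954 = 9975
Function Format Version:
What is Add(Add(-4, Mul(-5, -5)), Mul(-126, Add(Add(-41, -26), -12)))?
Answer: 9975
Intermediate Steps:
Add(Add(-4, Mul(-5, -5)), Mul(-126, Add(Add(-41, -26), -12))) = Add(Add(-4, 25), Mul(-126, Add(-67, -12))) = Add(21, Mul(-126, -79)) = Add(21, 9954) = 9975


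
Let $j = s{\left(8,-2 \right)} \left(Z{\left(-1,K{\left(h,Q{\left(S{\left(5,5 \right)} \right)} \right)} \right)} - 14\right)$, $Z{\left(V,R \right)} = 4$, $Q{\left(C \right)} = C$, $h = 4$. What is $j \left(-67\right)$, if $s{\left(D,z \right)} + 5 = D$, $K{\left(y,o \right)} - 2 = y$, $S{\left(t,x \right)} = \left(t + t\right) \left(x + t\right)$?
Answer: $2010$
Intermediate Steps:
$S{\left(t,x \right)} = 2 t \left(t + x\right)$
$K{\left(y,o \right)} = 2 + y$
$s{\left(D,z \right)} = -5 + D$
$j = -30$ ($j = \left(-5 + 8\right) \left(4 - 14\right) = 3 \left(-10\right) = -30$)
$j \left(-67\right) = \left(-30\right) \left(-67\right) = 2010$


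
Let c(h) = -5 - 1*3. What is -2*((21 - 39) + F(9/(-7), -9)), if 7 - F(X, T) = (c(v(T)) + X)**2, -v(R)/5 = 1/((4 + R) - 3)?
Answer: 9528/49 ≈ 194.45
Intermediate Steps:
v(R) = -5/(1 + R) (v(R) = -5/((4 + R) - 3) = -5/(1 + R))
c(h) = -8 (c(h) = -5 - 3 = -8)
F(X, T) = 7 - (-8 + X)**2
-2*((21 - 39) + F(9/(-7), -9)) = -2*((21 - 39) + (7 - (-8 + 9/(-7))**2)) = -2*(-18 + (7 - (-8 + 9*(-1/7))**2)) = -2*(-18 + (7 - (-8 - 9/7)**2)) = -2*(-18 + (7 - (-65/7)**2)) = -2*(-18 + (7 - 1*4225/49)) = -2*(-18 + (7 - 4225/49)) = -2*(-18 - 3882/49) = -2*(-4764/49) = 9528/49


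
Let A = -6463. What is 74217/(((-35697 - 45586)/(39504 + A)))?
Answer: -2452203897/81283 ≈ -30169.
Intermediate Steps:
74217/(((-35697 - 45586)/(39504 + A))) = 74217/(((-35697 - 45586)/(39504 - 6463))) = 74217/((-81283/33041)) = 74217/((-81283*1/33041)) = 74217/(-81283/33041) = 74217*(-33041/81283) = -2452203897/81283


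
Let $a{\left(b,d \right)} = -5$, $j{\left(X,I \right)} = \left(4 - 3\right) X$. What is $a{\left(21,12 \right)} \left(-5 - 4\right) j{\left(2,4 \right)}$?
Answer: $90$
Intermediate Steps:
$j{\left(X,I \right)} = X$ ($j{\left(X,I \right)} = 1 X = X$)
$a{\left(21,12 \right)} \left(-5 - 4\right) j{\left(2,4 \right)} = - 5 \left(-5 - 4\right) 2 = - 5 \left(\left(-9\right) 2\right) = \left(-5\right) \left(-18\right) = 90$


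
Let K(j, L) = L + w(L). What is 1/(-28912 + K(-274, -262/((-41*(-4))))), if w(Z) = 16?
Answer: -82/2369603 ≈ -3.4605e-5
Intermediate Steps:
K(j, L) = 16 + L (K(j, L) = L + 16 = 16 + L)
1/(-28912 + K(-274, -262/((-41*(-4))))) = 1/(-28912 + (16 - 262/((-41*(-4))))) = 1/(-28912 + (16 - 262/164)) = 1/(-28912 + (16 - 262*1/164)) = 1/(-28912 + (16 - 131/82)) = 1/(-28912 + 1181/82) = 1/(-2369603/82) = -82/2369603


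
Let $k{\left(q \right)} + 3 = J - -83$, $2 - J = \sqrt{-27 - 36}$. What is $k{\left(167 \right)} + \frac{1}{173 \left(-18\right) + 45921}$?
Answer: $\frac{3510175}{42807} - 3 i \sqrt{7} \approx 82.0 - 7.9373 i$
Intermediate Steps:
$J = 2 - 3 i \sqrt{7}$ ($J = 2 - \sqrt{-27 - 36} = 2 - \sqrt{-63} = 2 - 3 i \sqrt{7} \approx 2.0 - 7.9373 i$)
$k{\left(q \right)} = 82 - 3 i \sqrt{7}$ ($k{\left(q \right)} = -3 + \left(\left(2 - 3 i \sqrt{7}\right) - -83\right) = -3 + \left(\left(2 - 3 i \sqrt{7}\right) + 83\right) = -3 + \left(85 - 3 i \sqrt{7}\right) = 82 - 3 i \sqrt{7}$)
$k{\left(167 \right)} + \frac{1}{173 \left(-18\right) + 45921} = \left(82 - 3 i \sqrt{7}\right) + \frac{1}{173 \left(-18\right) + 45921} = \left(82 - 3 i \sqrt{7}\right) + \frac{1}{-3114 + 45921} = \left(82 - 3 i \sqrt{7}\right) + \frac{1}{42807} = \frac{3510175}{42807} - 3 i \sqrt{7}$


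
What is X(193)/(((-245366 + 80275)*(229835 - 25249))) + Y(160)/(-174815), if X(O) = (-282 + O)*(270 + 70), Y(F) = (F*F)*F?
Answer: -13834365351739410/590443035019469 ≈ -23.430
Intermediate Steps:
Y(F) = F³ (Y(F) = F²*F = F³)
X(O) = -95880 + 340*O (X(O) = (-282 + O)*340 = -95880 + 340*O)
X(193)/(((-245366 + 80275)*(229835 - 25249))) + Y(160)/(-174815) = (-95880 + 340*193)/(((-245366 + 80275)*(229835 - 25249))) + 160³/(-174815) = (-95880 + 65620)/((-165091*204586)) + 4096000*(-1/174815) = -30260/(-33775307326) - 819200/34963 = -30260*(-1/33775307326) - 819200/34963 = 15130/16887653663 - 819200/34963 = -13834365351739410/590443035019469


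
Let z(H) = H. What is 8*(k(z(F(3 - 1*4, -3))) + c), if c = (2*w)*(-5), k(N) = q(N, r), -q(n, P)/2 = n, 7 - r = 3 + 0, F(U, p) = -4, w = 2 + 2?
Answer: -256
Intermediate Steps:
w = 4
r = 4 (r = 7 - (3 + 0) = 7 - 1*3 = 7 - 3 = 4)
q(n, P) = -2*n
k(N) = -2*N
c = -40 (c = (2*4)*(-5) = 8*(-5) = -40)
8*(k(z(F(3 - 1*4, -3))) + c) = 8*(-2*(-4) - 40) = 8*(8 - 40) = 8*(-32) = -256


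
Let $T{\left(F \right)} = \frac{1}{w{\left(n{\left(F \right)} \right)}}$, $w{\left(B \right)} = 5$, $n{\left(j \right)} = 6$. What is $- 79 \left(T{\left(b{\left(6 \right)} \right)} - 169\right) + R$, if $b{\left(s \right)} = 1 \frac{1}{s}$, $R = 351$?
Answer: $\frac{68431}{5} \approx 13686.0$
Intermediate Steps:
$b{\left(s \right)} = \frac{1}{s}$
$T{\left(F \right)} = \frac{1}{5}$
$- 79 \left(T{\left(b{\left(6 \right)} \right)} - 169\right) + R = - 79 \left(\frac{1}{5} - 169\right) + 351 = \left(-79\right) \left(- \frac{844}{5}\right) + 351 = \frac{66676}{5} + 351 = \frac{68431}{5}$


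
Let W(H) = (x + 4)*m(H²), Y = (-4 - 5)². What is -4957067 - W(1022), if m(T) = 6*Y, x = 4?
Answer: -4960955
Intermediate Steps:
Y = 81 (Y = (-9)² = 81)
m(T) = 486 (m(T) = 6*81 = 486)
W(H) = 3888 (W(H) = (4 + 4)*486 = 8*486 = 3888)
-4957067 - W(1022) = -4957067 - 1*3888 = -4957067 - 3888 = -4960955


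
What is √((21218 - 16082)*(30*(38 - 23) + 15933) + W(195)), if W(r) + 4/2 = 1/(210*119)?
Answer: √1072395216761910/3570 ≈ 9173.0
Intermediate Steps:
W(r) = -49979/24990 (W(r) = -2 + 1/(210*119) = -2 + (1/210)*(1/119) = -2 + 1/24990 = -49979/24990)
√((21218 - 16082)*(30*(38 - 23) + 15933) + W(195)) = √((21218 - 16082)*(30*(38 - 23) + 15933) - 49979/24990) = √(5136*(30*15 + 15933) - 49979/24990) = √(5136*(450 + 15933) - 49979/24990) = √(5136*16383 - 49979/24990) = √(84143088 - 49979/24990) = √(2102735719141/24990) = √1072395216761910/3570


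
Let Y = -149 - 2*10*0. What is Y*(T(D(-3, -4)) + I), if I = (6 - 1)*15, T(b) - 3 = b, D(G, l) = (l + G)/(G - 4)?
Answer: -11771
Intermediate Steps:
D(G, l) = (G + l)/(-4 + G)
T(b) = 3 + b
I = 75 (I = 5*15 = 75)
Y = -149 (Y = -149 - 20*0 = -149 - 1*0 = -149 + 0 = -149)
Y*(T(D(-3, -4)) + I) = -149*((3 + (-3 - 4)/(-4 - 3)) + 75) = -149*((3 - 7/(-7)) + 75) = -149*((3 - ⅐*(-7)) + 75) = -149*((3 + 1) + 75) = -149*(4 + 75) = -149*79 = -11771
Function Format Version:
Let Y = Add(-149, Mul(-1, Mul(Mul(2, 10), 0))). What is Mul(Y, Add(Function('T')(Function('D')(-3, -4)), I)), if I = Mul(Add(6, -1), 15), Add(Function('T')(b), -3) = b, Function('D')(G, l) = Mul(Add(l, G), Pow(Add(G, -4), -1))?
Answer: -11771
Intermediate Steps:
Function('D')(G, l) = Mul(Pow(Add(-4, G), -1), Add(G, l)) (Function('D')(G, l) = Mul(Add(G, l), Pow(Add(-4, G), -1)) = Mul(Pow(Add(-4, G), -1), Add(G, l)))
Function('T')(b) = Add(3, b)
I = 75 (I = Mul(5, 15) = 75)
Y = -149 (Y = Add(-149, Mul(-1, Mul(20, 0))) = Add(-149, Mul(-1, 0)) = Add(-149, 0) = -149)
Mul(Y, Add(Function('T')(Function('D')(-3, -4)), I)) = Mul(-149, Add(Add(3, Mul(Pow(Add(-4, -3), -1), Add(-3, -4))), 75)) = Mul(-149, Add(Add(3, Mul(Pow(-7, -1), -7)), 75)) = Mul(-149, Add(Add(3, Mul(Rational(-1, 7), -7)), 75)) = Mul(-149, Add(Add(3, 1), 75)) = Mul(-149, Add(4, 75)) = Mul(-149, 79) = -11771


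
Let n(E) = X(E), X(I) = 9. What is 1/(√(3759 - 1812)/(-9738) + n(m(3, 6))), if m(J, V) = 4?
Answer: 284485932/2560372739 + 3246*√1947/2560372739 ≈ 0.11117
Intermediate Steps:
n(E) = 9
1/(√(3759 - 1812)/(-9738) + n(m(3, 6))) = 1/(√(3759 - 1812)/(-9738) + 9) = 1/(√1947*(-1/9738) + 9) = 1/(-√1947/9738 + 9) = 1/(9 - √1947/9738)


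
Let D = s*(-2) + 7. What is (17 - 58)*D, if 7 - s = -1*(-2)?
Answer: 123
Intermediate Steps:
s = 5 (s = 7 - (-1)*(-2) = 7 - 1*2 = 7 - 2 = 5)
D = -3 (D = 5*(-2) + 7 = -10 + 7 = -3)
(17 - 58)*D = (17 - 58)*(-3) = -41*(-3) = 123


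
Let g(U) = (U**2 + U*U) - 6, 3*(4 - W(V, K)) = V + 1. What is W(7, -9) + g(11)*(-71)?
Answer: -50264/3 ≈ -16755.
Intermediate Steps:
W(V, K) = 11/3 - V/3 (W(V, K) = 4 - (V + 1)/3 = 4 - (1 + V)/3 = 4 + (-1/3 - V/3) = 11/3 - V/3)
g(U) = -6 + 2*U**2 (g(U) = (U**2 + U**2) - 6 = 2*U**2 - 6 = -6 + 2*U**2)
W(7, -9) + g(11)*(-71) = (11/3 - 1/3*7) + (-6 + 2*11**2)*(-71) = (11/3 - 7/3) + (-6 + 2*121)*(-71) = 4/3 + (-6 + 242)*(-71) = 4/3 + 236*(-71) = 4/3 - 16756 = -50264/3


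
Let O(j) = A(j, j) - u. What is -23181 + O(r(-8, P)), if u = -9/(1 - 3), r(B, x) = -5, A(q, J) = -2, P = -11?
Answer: -46375/2 ≈ -23188.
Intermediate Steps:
u = 9/2 (u = -9/(-2) = -½*(-9) = 9/2 ≈ 4.5000)
O(j) = -13/2 (O(j) = -2 - 1*9/2 = -2 - 9/2 = -13/2)
-23181 + O(r(-8, P)) = -23181 - 13/2 = -46375/2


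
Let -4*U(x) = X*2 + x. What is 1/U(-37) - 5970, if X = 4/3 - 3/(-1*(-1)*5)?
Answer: -3181950/533 ≈ -5969.9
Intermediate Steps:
X = 11/15 (X = 4*(⅓) - 3/(1*5) = 4/3 - 3/5 = 4/3 - 3*⅕ = 4/3 - ⅗ = 11/15 ≈ 0.73333)
U(x) = -11/30 - x/4 (U(x) = -((11/15)*2 + x)/4 = -(22/15 + x)/4 = -11/30 - x/4)
1/U(-37) - 5970 = 1/(-11/30 - ¼*(-37)) - 5970 = 1/(-11/30 + 37/4) - 5970 = 1/(533/60) - 5970 = 60/533 - 5970 = -3181950/533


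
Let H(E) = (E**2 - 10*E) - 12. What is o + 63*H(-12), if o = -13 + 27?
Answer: 15890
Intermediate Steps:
o = 14
H(E) = -12 + E**2 - 10*E
o + 63*H(-12) = 14 + 63*(-12 + (-12)**2 - 10*(-12)) = 14 + 63*(-12 + 144 + 120) = 14 + 63*252 = 14 + 15876 = 15890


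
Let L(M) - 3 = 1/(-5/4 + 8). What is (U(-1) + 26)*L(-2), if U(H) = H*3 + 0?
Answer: 1955/27 ≈ 72.407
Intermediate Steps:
L(M) = 85/27 (L(M) = 3 + 1/(-5/4 + 8) = 3 + 1/(27/4) = 3 + 4/27 = 85/27)
U(H) = 3*H (U(H) = 3*H + 0 = 3*H)
(U(-1) + 26)*L(-2) = (3*(-1) + 26)*(85/27) = (-3 + 26)*(85/27) = 23*(85/27) = 1955/27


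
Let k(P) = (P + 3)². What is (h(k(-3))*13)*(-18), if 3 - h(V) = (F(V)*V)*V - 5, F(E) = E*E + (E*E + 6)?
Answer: -1872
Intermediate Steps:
k(P) = (3 + P)²
F(E) = 6 + 2*E² (F(E) = E² + (E² + 6) = E² + (6 + E²) = 6 + 2*E²)
h(V) = 8 - V²*(6 + 2*V²) (h(V) = 3 - (((6 + 2*V²)*V)*V - 5) = 3 - ((V*(6 + 2*V²))*V - 5) = 3 - (V²*(6 + 2*V²) - 5) = 3 - (-5 + V²*(6 + 2*V²)) = 3 + (5 - V²*(6 + 2*V²)) = 8 - V²*(6 + 2*V²))
(h(k(-3))*13)*(-18) = ((8 - 6*(3 - 3)⁴ - 2*(3 - 3)⁸)*13)*(-18) = ((8 - 6*(0²)² - 2*(0²)⁴)*13)*(-18) = ((8 - 6*0² - 2*0⁴)*13)*(-18) = ((8 - 6*0 - 2*0)*13)*(-18) = ((8 + 0 + 0)*13)*(-18) = (8*13)*(-18) = 104*(-18) = -1872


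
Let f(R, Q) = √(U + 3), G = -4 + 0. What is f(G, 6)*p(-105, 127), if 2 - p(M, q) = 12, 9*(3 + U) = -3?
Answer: -10*I*√3/3 ≈ -5.7735*I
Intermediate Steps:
U = -10/3 (U = -3 + (⅑)*(-3) = -3 - ⅓ = -10/3 ≈ -3.3333)
p(M, q) = -10 (p(M, q) = 2 - 1*12 = 2 - 12 = -10)
G = -4
f(R, Q) = I*√3/3 (f(R, Q) = √(-10/3 + 3) = √(-⅓) = I*√3/3)
f(G, 6)*p(-105, 127) = (I*√3/3)*(-10) = -10*I*√3/3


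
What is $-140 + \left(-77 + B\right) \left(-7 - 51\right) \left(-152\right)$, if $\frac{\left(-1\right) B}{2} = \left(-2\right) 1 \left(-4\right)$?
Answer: $-820028$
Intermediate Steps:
$B = -16$ ($B = - 2 \left(-2\right) 1 \left(-4\right) = - 2 \left(\left(-2\right) \left(-4\right)\right) = \left(-2\right) 8 = -16$)
$-140 + \left(-77 + B\right) \left(-7 - 51\right) \left(-152\right) = -140 + \left(-77 - 16\right) \left(-7 - 51\right) \left(-152\right) = -140 + \left(-93\right) \left(-58\right) \left(-152\right) = -140 + 5394 \left(-152\right) = -140 - 819888 = -820028$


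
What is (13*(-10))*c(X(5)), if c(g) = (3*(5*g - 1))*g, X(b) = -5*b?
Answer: -1228500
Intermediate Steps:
c(g) = g*(-3 + 15*g) (c(g) = (3*(-1 + 5*g))*g = (-3 + 15*g)*g = g*(-3 + 15*g))
(13*(-10))*c(X(5)) = (13*(-10))*(3*(-5*5)*(-1 + 5*(-5*5))) = -390*(-25)*(-1 + 5*(-25)) = -390*(-25)*(-1 - 125) = -390*(-25)*(-126) = -130*9450 = -1228500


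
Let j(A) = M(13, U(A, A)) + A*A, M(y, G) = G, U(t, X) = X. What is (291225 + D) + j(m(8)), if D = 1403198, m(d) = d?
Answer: 1694495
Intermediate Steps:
j(A) = A + A² (j(A) = A + A*A = A + A²)
(291225 + D) + j(m(8)) = (291225 + 1403198) + 8*(1 + 8) = 1694423 + 8*9 = 1694423 + 72 = 1694495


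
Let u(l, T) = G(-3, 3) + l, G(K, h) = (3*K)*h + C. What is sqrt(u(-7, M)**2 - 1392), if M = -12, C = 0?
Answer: 2*I*sqrt(59) ≈ 15.362*I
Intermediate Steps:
G(K, h) = 3*K*h (G(K, h) = (3*K)*h + 0 = 3*K*h + 0 = 3*K*h)
u(l, T) = -27 + l (u(l, T) = 3*(-3)*3 + l = -27 + l)
sqrt(u(-7, M)**2 - 1392) = sqrt((-27 - 7)**2 - 1392) = sqrt((-34)**2 - 1392) = sqrt(1156 - 1392) = sqrt(-236) = 2*I*sqrt(59)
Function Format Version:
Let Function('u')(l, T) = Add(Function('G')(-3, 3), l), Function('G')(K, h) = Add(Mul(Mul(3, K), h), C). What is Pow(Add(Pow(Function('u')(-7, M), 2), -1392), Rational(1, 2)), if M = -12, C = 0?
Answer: Mul(2, I, Pow(59, Rational(1, 2))) ≈ Mul(15.362, I)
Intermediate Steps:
Function('G')(K, h) = Mul(3, K, h) (Function('G')(K, h) = Add(Mul(Mul(3, K), h), 0) = Add(Mul(3, K, h), 0) = Mul(3, K, h))
Function('u')(l, T) = Add(-27, l) (Function('u')(l, T) = Add(Mul(3, -3, 3), l) = Add(-27, l))
Pow(Add(Pow(Function('u')(-7, M), 2), -1392), Rational(1, 2)) = Pow(Add(Pow(Add(-27, -7), 2), -1392), Rational(1, 2)) = Pow(Add(Pow(-34, 2), -1392), Rational(1, 2)) = Pow(Add(1156, -1392), Rational(1, 2)) = Pow(-236, Rational(1, 2)) = Mul(2, I, Pow(59, Rational(1, 2)))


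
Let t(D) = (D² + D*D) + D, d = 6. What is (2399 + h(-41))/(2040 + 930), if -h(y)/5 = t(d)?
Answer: 2009/2970 ≈ 0.67643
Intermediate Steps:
t(D) = D + 2*D² (t(D) = (D² + D²) + D = 2*D² + D = D + 2*D²)
h(y) = -390 (h(y) = -30*(1 + 2*6) = -30*(1 + 12) = -30*13 = -5*78 = -390)
(2399 + h(-41))/(2040 + 930) = (2399 - 390)/(2040 + 930) = 2009/2970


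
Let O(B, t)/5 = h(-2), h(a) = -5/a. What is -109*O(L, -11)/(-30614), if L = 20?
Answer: 2725/61228 ≈ 0.044506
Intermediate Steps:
O(B, t) = 25/2 (O(B, t) = 5*(-5/(-2)) = 5*(-5*(-½)) = 5*(5/2) = 25/2)
-109*O(L, -11)/(-30614) = -109*25/2/(-30614) = -2725/2*(-1/30614) = 2725/61228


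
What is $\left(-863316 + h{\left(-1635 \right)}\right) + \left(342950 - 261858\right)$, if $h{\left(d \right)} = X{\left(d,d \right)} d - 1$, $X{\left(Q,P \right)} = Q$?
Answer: $1891000$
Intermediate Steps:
$h{\left(d \right)} = -1 + d^{2}$ ($h{\left(d \right)} = d d - 1 = d^{2} - 1 = -1 + d^{2}$)
$\left(-863316 + h{\left(-1635 \right)}\right) + \left(342950 - 261858\right) = \left(-863316 - \left(1 - \left(-1635\right)^{2}\right)\right) + \left(342950 - 261858\right) = \left(-863316 + \left(-1 + 2673225\right)\right) + 81092 = \left(-863316 + 2673224\right) + 81092 = 1809908 + 81092 = 1891000$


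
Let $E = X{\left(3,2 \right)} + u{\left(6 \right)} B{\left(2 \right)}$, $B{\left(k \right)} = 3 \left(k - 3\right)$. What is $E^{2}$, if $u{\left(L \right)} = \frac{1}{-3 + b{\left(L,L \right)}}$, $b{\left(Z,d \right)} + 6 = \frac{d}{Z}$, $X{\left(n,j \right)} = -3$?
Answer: $\frac{441}{64} \approx 6.8906$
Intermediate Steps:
$b{\left(Z,d \right)} = -6 + \frac{d}{Z}$
$B{\left(k \right)} = -9 + 3 k$ ($B{\left(k \right)} = 3 \left(-3 + k\right) = -9 + 3 k$)
$u{\left(L \right)} = - \frac{1}{8}$ ($u{\left(L \right)} = \frac{1}{-3 - \left(6 - \frac{L}{L}\right)} = \frac{1}{-3 + \left(-6 + 1\right)} = \frac{1}{-3 - 5} = \frac{1}{-8} = - \frac{1}{8}$)
$E = - \frac{21}{8}$ ($E = -3 - \frac{-9 + 3 \cdot 2}{8} = -3 - \frac{-9 + 6}{8} = -3 - - \frac{3}{8} = -3 + \frac{3}{8} = - \frac{21}{8} \approx -2.625$)
$E^{2} = \left(- \frac{21}{8}\right)^{2} = \frac{441}{64}$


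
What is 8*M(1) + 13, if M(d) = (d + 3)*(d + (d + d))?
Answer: 109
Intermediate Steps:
M(d) = 3*d*(3 + d) (M(d) = (3 + d)*(d + 2*d) = (3 + d)*(3*d) = 3*d*(3 + d))
8*M(1) + 13 = 8*(3*1*(3 + 1)) + 13 = 8*(3*1*4) + 13 = 8*12 + 13 = 96 + 13 = 109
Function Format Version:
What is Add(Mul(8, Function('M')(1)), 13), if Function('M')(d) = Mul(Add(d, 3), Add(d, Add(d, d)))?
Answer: 109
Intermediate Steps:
Function('M')(d) = Mul(3, d, Add(3, d)) (Function('M')(d) = Mul(Add(3, d), Add(d, Mul(2, d))) = Mul(Add(3, d), Mul(3, d)) = Mul(3, d, Add(3, d)))
Add(Mul(8, Function('M')(1)), 13) = Add(Mul(8, Mul(3, 1, Add(3, 1))), 13) = Add(Mul(8, Mul(3, 1, 4)), 13) = Add(Mul(8, 12), 13) = Add(96, 13) = 109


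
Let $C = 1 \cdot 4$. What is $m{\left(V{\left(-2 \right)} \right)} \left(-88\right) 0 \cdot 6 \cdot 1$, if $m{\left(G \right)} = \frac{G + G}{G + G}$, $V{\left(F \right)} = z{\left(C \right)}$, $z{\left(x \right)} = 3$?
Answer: $0$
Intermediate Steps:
$C = 4$
$V{\left(F \right)} = 3$
$m{\left(G \right)} = 1$ ($m{\left(G \right)} = \frac{2 G}{2 G} = 2 G \frac{1}{2 G} = 1$)
$m{\left(V{\left(-2 \right)} \right)} \left(-88\right) 0 \cdot 6 \cdot 1 = 1 \left(-88\right) 0 \cdot 6 \cdot 1 = - 88 \cdot 0 \cdot 1 = \left(-88\right) 0 = 0$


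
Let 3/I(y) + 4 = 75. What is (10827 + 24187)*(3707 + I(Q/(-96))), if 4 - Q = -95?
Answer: 9215684800/71 ≈ 1.2980e+8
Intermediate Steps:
Q = 99 (Q = 4 - 1*(-95) = 4 + 95 = 99)
I(y) = 3/71 (I(y) = 3/(-4 + 75) = 3/71)
(10827 + 24187)*(3707 + I(Q/(-96))) = (10827 + 24187)*(3707 + 3/71) = 35014*(263200/71) = 9215684800/71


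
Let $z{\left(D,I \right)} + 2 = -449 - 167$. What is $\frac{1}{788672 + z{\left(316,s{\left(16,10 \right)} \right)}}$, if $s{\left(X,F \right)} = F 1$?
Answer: $\frac{1}{788054} \approx 1.2689 \cdot 10^{-6}$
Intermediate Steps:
$s{\left(X,F \right)} = F$
$z{\left(D,I \right)} = -618$ ($z{\left(D,I \right)} = -2 - 616 = -618$)
$\frac{1}{788672 + z{\left(316,s{\left(16,10 \right)} \right)}} = \frac{1}{788672 - 618} = \frac{1}{788054}$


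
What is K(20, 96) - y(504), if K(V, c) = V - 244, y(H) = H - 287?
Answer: -441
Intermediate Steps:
y(H) = -287 + H
K(V, c) = -244 + V
K(20, 96) - y(504) = (-244 + 20) - (-287 + 504) = -224 - 1*217 = -224 - 217 = -441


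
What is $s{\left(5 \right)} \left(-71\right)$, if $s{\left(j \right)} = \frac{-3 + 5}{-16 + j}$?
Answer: $\frac{142}{11} \approx 12.909$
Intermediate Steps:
$s{\left(j \right)} = \frac{2}{-16 + j}$
$s{\left(5 \right)} \left(-71\right) = \frac{2}{-16 + 5} \left(-71\right) = \frac{2}{-11} \left(-71\right) = 2 \left(- \frac{1}{11}\right) \left(-71\right) = \left(- \frac{2}{11}\right) \left(-71\right) = \frac{142}{11}$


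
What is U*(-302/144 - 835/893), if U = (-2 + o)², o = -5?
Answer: -9553187/64296 ≈ -148.58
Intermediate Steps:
U = 49 (U = (-2 - 5)² = (-7)² = 49)
U*(-302/144 - 835/893) = 49*(-302/144 - 835/893) = 49*(-302*1/144 - 835*1/893) = 49*(-151/72 - 835/893) = 49*(-194963/64296) = -9553187/64296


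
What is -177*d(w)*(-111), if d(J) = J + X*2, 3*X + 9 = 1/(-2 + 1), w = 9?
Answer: 45843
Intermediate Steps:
X = -10/3 (X = -3 + 1/(3*(-2 + 1)) = -3 + (⅓)/(-1) = -3 + (⅓)*(-1) = -3 - ⅓ = -10/3 ≈ -3.3333)
d(J) = -20/3 + J (d(J) = J - 10/3*2 = J - 20/3 = -20/3 + J)
-177*d(w)*(-111) = -177*(-20/3 + 9)*(-111) = -177*7/3*(-111) = -413*(-111) = 45843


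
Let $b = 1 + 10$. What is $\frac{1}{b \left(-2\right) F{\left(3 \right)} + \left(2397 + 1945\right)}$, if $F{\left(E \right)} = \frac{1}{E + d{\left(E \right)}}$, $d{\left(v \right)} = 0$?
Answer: $\frac{3}{13004} \approx 0.0002307$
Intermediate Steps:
$b = 11$
$F{\left(E \right)} = \frac{1}{E}$ ($F{\left(E \right)} = \frac{1}{E + 0} = \frac{1}{E}$)
$\frac{1}{b \left(-2\right) F{\left(3 \right)} + \left(2397 + 1945\right)} = \frac{1}{\frac{11 \left(-2\right)}{3} + \left(2397 + 1945\right)} = \frac{1}{\left(-22\right) \frac{1}{3} + 4342} = \frac{1}{- \frac{22}{3} + 4342} = \frac{1}{\frac{13004}{3}} = \frac{3}{13004}$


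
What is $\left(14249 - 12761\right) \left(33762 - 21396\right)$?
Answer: $18400608$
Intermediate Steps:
$\left(14249 - 12761\right) \left(33762 - 21396\right) = 1488 \cdot 12366 = 18400608$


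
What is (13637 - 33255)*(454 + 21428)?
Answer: -429281076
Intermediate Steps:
(13637 - 33255)*(454 + 21428) = -19618*21882 = -429281076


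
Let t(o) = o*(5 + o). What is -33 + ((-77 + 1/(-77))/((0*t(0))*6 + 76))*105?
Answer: -58269/418 ≈ -139.40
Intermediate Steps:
-33 + ((-77 + 1/(-77))/((0*t(0))*6 + 76))*105 = -33 + ((-77 + 1/(-77))/((0*(0*(5 + 0)))*6 + 76))*105 = -33 + ((-77 - 1/77)/((0*(0*5))*6 + 76))*105 = -33 - 5930/(77*((0*0)*6 + 76))*105 = -33 - 5930/(77*(0*6 + 76))*105 = -33 - 5930/(77*(0 + 76))*105 = -33 - 5930/77/76*105 = -33 - 5930/77*1/76*105 = -33 - 2965/2926*105 = -33 - 44475/418 = -58269/418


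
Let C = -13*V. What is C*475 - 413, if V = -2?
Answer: 11937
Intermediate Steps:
C = 26 (C = -13*(-2) = 26)
C*475 - 413 = 26*475 - 413 = 12350 - 413 = 11937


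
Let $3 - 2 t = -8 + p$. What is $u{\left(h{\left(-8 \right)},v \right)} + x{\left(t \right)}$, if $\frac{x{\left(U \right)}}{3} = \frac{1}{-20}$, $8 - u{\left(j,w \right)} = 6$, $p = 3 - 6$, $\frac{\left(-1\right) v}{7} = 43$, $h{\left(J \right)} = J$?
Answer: $\frac{37}{20} \approx 1.85$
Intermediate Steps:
$v = -301$ ($v = \left(-7\right) 43 = -301$)
$p = -3$ ($p = 3 - 6 = -3$)
$u{\left(j,w \right)} = 2$ ($u{\left(j,w \right)} = 8 - 6 = 2$)
$t = 7$ ($t = \frac{3}{2} - \frac{-8 - 3}{2} = \frac{3}{2} - - \frac{11}{2} = \frac{3}{2} + \frac{11}{2} = 7$)
$x{\left(U \right)} = - \frac{3}{20}$ ($x{\left(U \right)} = \frac{3}{-20} = 3 \left(- \frac{1}{20}\right) = - \frac{3}{20}$)
$u{\left(h{\left(-8 \right)},v \right)} + x{\left(t \right)} = 2 - \frac{3}{20} = \frac{37}{20}$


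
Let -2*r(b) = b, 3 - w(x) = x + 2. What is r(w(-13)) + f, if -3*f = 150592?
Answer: -150613/3 ≈ -50204.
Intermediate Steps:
w(x) = 1 - x (w(x) = 3 - (x + 2) = 3 - (2 + x) = 3 + (-2 - x) = 1 - x)
f = -150592/3 (f = -1/3*150592 = -150592/3 ≈ -50197.)
r(b) = -b/2
r(w(-13)) + f = -(1 - 1*(-13))/2 - 150592/3 = -(1 + 13)/2 - 150592/3 = -1/2*14 - 150592/3 = -7 - 150592/3 = -150613/3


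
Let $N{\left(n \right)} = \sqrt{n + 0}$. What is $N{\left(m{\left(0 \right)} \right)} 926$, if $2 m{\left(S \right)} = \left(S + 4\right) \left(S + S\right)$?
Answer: $0$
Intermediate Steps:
$m{\left(S \right)} = S \left(4 + S\right)$ ($m{\left(S \right)} = \frac{\left(S + 4\right) \left(S + S\right)}{2} = \frac{\left(4 + S\right) 2 S}{2} = \frac{2 S \left(4 + S\right)}{2} = S \left(4 + S\right)$)
$N{\left(n \right)} = \sqrt{n}$
$N{\left(m{\left(0 \right)} \right)} 926 = \sqrt{0 \left(4 + 0\right)} 926 = \sqrt{0 \cdot 4} \cdot 926 = \sqrt{0} \cdot 926 = 0 \cdot 926 = 0$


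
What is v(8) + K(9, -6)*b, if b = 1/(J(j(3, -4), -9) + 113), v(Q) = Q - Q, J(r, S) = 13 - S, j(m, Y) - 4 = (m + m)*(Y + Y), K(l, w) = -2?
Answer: -2/135 ≈ -0.014815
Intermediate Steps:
j(m, Y) = 4 + 4*Y*m (j(m, Y) = 4 + (m + m)*(Y + Y) = 4 + (2*m)*(2*Y) = 4 + 4*Y*m)
v(Q) = 0
b = 1/135 (b = 1/((13 - 1*(-9)) + 113) = 1/((13 + 9) + 113) = 1/(22 + 113) = 1/135 ≈ 0.0074074)
v(8) + K(9, -6)*b = 0 - 2*1/135 = 0 - 2/135 = -2/135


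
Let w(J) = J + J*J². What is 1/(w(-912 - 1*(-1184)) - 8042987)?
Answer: 1/12080933 ≈ 8.2775e-8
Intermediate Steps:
w(J) = J + J³
1/(w(-912 - 1*(-1184)) - 8042987) = 1/(((-912 - 1*(-1184)) + (-912 - 1*(-1184))³) - 8042987) = 1/(((-912 + 1184) + (-912 + 1184)³) - 8042987) = 1/((272 + 272³) - 8042987) = 1/((272 + 20123648) - 8042987) = 1/(20123920 - 8042987) = 1/12080933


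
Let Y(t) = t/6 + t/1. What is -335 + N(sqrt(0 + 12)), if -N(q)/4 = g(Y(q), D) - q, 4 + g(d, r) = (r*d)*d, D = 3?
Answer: -515 + 8*sqrt(3) ≈ -501.14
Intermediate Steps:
Y(t) = 7*t/6 (Y(t) = t*(1/6) + t*1 = t/6 + t = 7*t/6)
g(d, r) = -4 + r*d**2 (g(d, r) = -4 + (r*d)*d = -4 + (d*r)*d = -4 + r*d**2)
N(q) = 16 + 4*q - 49*q**2/3 (N(q) = -4*((-4 + 3*(7*q/6)**2) - q) = -4*((-4 + 3*(49*q**2/36)) - q) = -4*((-4 + 49*q**2/12) - q) = -4*(-4 - q + 49*q**2/12) = 16 + 4*q - 49*q**2/3)
-335 + N(sqrt(0 + 12)) = -335 + (16 + 4*sqrt(0 + 12) - 49*(sqrt(0 + 12))**2/3) = -335 + (16 + 4*sqrt(12) - 49*(sqrt(12))**2/3) = -335 + (16 + 4*(2*sqrt(3)) - 49*(2*sqrt(3))**2/3) = -335 + (16 + 8*sqrt(3) - 49/3*12) = -335 + (16 + 8*sqrt(3) - 196) = -335 + (-180 + 8*sqrt(3)) = -515 + 8*sqrt(3)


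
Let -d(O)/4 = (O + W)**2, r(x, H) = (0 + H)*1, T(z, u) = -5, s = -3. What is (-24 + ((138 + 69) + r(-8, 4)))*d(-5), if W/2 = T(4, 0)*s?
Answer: -467500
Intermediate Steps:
r(x, H) = H (r(x, H) = H*1 = H)
W = 30 (W = 2*(-5*(-3)) = 2*15 = 30)
d(O) = -4*(30 + O)**2 (d(O) = -4*(O + 30)**2 = -4*(30 + O)**2)
(-24 + ((138 + 69) + r(-8, 4)))*d(-5) = (-24 + ((138 + 69) + 4))*(-4*(30 - 5)**2) = (-24 + (207 + 4))*(-4*25**2) = (-24 + 211)*(-4*625) = 187*(-2500) = -467500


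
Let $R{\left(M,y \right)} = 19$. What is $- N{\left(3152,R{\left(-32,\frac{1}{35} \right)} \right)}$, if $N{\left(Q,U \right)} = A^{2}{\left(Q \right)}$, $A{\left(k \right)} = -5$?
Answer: $-25$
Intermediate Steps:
$N{\left(Q,U \right)} = 25$ ($N{\left(Q,U \right)} = \left(-5\right)^{2} = 25$)
$- N{\left(3152,R{\left(-32,\frac{1}{35} \right)} \right)} = \left(-1\right) 25 = -25$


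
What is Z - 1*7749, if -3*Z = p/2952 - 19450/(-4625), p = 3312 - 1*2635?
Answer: -12698073541/1638360 ≈ -7750.5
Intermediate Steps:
p = 677 (p = 3312 - 2635 = 677)
Z = -2421901/1638360 (Z = -(677/2952 - 19450/(-4625))/3 = -(677*(1/2952) - 19450*(-1/4625))/3 = -(677/2952 + 778/185)/3 = -1/3*2421901/546120 = -2421901/1638360 ≈ -1.4782)
Z - 1*7749 = -2421901/1638360 - 1*7749 = -2421901/1638360 - 7749 = -12698073541/1638360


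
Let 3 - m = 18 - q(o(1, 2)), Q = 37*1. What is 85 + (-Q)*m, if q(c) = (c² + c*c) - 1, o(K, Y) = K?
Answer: 603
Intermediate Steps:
Q = 37
q(c) = -1 + 2*c² (q(c) = (c² + c²) - 1 = 2*c² - 1 = -1 + 2*c²)
m = -14 (m = 3 - (18 - (-1 + 2*1²)) = 3 - (18 - (-1 + 2*1)) = 3 - (18 - (-1 + 2)) = 3 - (18 - 1*1) = 3 - (18 - 1) = 3 - 1*17 = 3 - 17 = -14)
85 + (-Q)*m = 85 - 1*37*(-14) = 85 - 37*(-14) = 85 + 518 = 603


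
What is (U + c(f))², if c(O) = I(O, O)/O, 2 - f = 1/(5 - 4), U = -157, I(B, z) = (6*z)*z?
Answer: 22801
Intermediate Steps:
I(B, z) = 6*z²
f = 1 (f = 2 - 1/(5 - 4) = 2 - 1/1 = 2 - 1*1 = 2 - 1 = 1)
c(O) = 6*O (c(O) = (6*O²)/O = 6*O)
(U + c(f))² = (-157 + 6*1)² = (-157 + 6)² = (-151)² = 22801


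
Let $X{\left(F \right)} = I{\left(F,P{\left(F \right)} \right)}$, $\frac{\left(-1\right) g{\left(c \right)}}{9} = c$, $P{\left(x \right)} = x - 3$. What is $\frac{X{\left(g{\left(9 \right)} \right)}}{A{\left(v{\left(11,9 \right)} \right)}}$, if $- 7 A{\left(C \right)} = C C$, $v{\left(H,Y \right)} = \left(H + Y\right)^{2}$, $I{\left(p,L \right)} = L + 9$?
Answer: $\frac{21}{6400} \approx 0.0032813$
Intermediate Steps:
$P{\left(x \right)} = -3 + x$
$I{\left(p,L \right)} = 9 + L$
$g{\left(c \right)} = - 9 c$
$X{\left(F \right)} = 6 + F$ ($X{\left(F \right)} = 9 + \left(-3 + F\right) = 6 + F$)
$A{\left(C \right)} = - \frac{C^{2}}{7}$ ($A{\left(C \right)} = - \frac{C C}{7} = - \frac{C^{2}}{7}$)
$\frac{X{\left(g{\left(9 \right)} \right)}}{A{\left(v{\left(11,9 \right)} \right)}} = \frac{6 - 81}{\left(- \frac{1}{7}\right) \left(\left(11 + 9\right)^{2}\right)^{2}} = \frac{6 - 81}{\left(- \frac{1}{7}\right) \left(20^{2}\right)^{2}} = - \frac{75}{\left(- \frac{1}{7}\right) 400^{2}} = - \frac{75}{\left(- \frac{1}{7}\right) 160000} = - \frac{75}{- \frac{160000}{7}} = \left(-75\right) \left(- \frac{7}{160000}\right) = \frac{21}{6400}$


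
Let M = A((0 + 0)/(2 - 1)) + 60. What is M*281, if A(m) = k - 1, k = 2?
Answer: 17141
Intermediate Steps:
A(m) = 1 (A(m) = 2 - 1 = 1)
M = 61 (M = 1 + 60 = 61)
M*281 = 61*281 = 17141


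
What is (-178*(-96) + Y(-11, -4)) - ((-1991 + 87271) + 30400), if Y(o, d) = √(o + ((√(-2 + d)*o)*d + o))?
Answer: -98592 + √(-22 + 44*I*√6) ≈ -98585.0 + 8.124*I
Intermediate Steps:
Y(o, d) = √(2*o + d*o*√(-2 + d)) (Y(o, d) = √(o + ((o*√(-2 + d))*d + o)) = √(o + (d*o*√(-2 + d) + o)) = √(o + (o + d*o*√(-2 + d))) = √(2*o + d*o*√(-2 + d)))
(-178*(-96) + Y(-11, -4)) - ((-1991 + 87271) + 30400) = (-178*(-96) + √(-11*(2 - 4*√(-2 - 4)))) - ((-1991 + 87271) + 30400) = (17088 + √(-11*(2 - 4*I*√6))) - (85280 + 30400) = (17088 + √(-11*(2 - 4*I*√6))) - 1*115680 = (17088 + √(-11*(2 - 4*I*√6))) - 115680 = (17088 + √(-22 + 44*I*√6)) - 115680 = -98592 + √(-22 + 44*I*√6)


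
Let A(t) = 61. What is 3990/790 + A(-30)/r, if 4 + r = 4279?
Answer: 1710544/337725 ≈ 5.0649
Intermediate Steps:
r = 4275 (r = -4 + 4279 = 4275)
3990/790 + A(-30)/r = 3990/790 + 61/4275 = 3990*(1/790) + 61*(1/4275) = 399/79 + 61/4275 = 1710544/337725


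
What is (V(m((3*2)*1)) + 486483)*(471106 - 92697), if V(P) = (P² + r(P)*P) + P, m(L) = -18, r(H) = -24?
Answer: 184368811389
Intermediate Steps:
V(P) = P² - 23*P (V(P) = (P² - 24*P) + P = P² - 23*P)
(V(m((3*2)*1)) + 486483)*(471106 - 92697) = (-18*(-23 - 18) + 486483)*(471106 - 92697) = (-18*(-41) + 486483)*378409 = (738 + 486483)*378409 = 487221*378409 = 184368811389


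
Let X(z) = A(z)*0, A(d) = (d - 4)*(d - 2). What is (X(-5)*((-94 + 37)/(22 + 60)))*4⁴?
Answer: 0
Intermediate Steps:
A(d) = (-4 + d)*(-2 + d)
X(z) = 0 (X(z) = (8 + z² - 6*z)*0 = 0)
(X(-5)*((-94 + 37)/(22 + 60)))*4⁴ = (0*((-94 + 37)/(22 + 60)))*4⁴ = (0*(-57/82))*256 = 0*256 = 0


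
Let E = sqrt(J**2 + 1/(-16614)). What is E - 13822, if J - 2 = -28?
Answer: -13822 + sqrt(20732542298)/5538 ≈ -13796.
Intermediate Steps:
J = -26 (J = 2 - 28 = -26)
E = sqrt(20732542298)/5538 (E = sqrt((-26)**2 + 1/(-16614)) = sqrt(676 - 1/16614) = sqrt(11231063/16614) = sqrt(20732542298)/5538 ≈ 26.000)
E - 13822 = sqrt(20732542298)/5538 - 13822 = -13822 + sqrt(20732542298)/5538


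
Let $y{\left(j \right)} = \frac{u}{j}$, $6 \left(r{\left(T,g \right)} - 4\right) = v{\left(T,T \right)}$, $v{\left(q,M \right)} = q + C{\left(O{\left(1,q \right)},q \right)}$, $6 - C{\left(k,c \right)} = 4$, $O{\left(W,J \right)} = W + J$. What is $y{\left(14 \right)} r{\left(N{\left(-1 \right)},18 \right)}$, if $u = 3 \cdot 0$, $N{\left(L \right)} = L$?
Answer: $0$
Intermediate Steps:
$O{\left(W,J \right)} = J + W$
$C{\left(k,c \right)} = 2$ ($C{\left(k,c \right)} = 6 - 4 = 2$)
$u = 0$
$v{\left(q,M \right)} = 2 + q$ ($v{\left(q,M \right)} = q + 2 = 2 + q$)
$r{\left(T,g \right)} = \frac{13}{3} + \frac{T}{6}$ ($r{\left(T,g \right)} = 4 + \frac{2 + T}{6} = 4 + \left(\frac{1}{3} + \frac{T}{6}\right) = \frac{13}{3} + \frac{T}{6}$)
$y{\left(j \right)} = 0$ ($y{\left(j \right)} = \frac{0}{j} = 0$)
$y{\left(14 \right)} r{\left(N{\left(-1 \right)},18 \right)} = 0 \left(\frac{13}{3} + \frac{1}{6} \left(-1\right)\right) = 0 \left(\frac{13}{3} - \frac{1}{6}\right) = 0 \cdot \frac{25}{6} = 0$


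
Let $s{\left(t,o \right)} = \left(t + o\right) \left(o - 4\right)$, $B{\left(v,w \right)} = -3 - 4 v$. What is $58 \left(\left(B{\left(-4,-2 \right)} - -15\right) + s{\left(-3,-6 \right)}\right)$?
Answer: $6844$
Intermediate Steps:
$s{\left(t,o \right)} = \left(-4 + o\right) \left(o + t\right)$ ($s{\left(t,o \right)} = \left(o + t\right) \left(-4 + o\right) = \left(-4 + o\right) \left(o + t\right)$)
$58 \left(\left(B{\left(-4,-2 \right)} - -15\right) + s{\left(-3,-6 \right)}\right) = 58 \left(\left(\left(-3 - -16\right) - -15\right) - \left(-54 - 36\right)\right) = 58 \left(\left(\left(-3 + 16\right) + 15\right) + \left(36 + 24 + 12 + 18\right)\right) = 58 \left(\left(13 + 15\right) + 90\right) = 58 \left(28 + 90\right) = 58 \cdot 118 = 6844$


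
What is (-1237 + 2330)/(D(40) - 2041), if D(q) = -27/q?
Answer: -43720/81667 ≈ -0.53535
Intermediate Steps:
(-1237 + 2330)/(D(40) - 2041) = (-1237 + 2330)/(-27/40 - 2041) = 1093/(-27*1/40 - 2041) = 1093/(-27/40 - 2041) = 1093/(-81667/40) = 1093*(-40/81667) = -43720/81667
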